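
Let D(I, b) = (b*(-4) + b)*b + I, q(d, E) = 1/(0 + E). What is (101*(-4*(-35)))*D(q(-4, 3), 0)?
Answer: 14140/3 ≈ 4713.3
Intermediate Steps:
q(d, E) = 1/E
D(I, b) = I - 3*b**2 (D(I, b) = (-4*b + b)*b + I = (-3*b)*b + I = -3*b**2 + I = I - 3*b**2)
(101*(-4*(-35)))*D(q(-4, 3), 0) = (101*(-4*(-35)))*(1/3 - 3*0**2) = (101*140)*(1/3 - 3*0) = 14140*(1/3 + 0) = 14140*(1/3) = 14140/3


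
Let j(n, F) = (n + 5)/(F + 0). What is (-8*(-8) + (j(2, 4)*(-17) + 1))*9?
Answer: 1269/4 ≈ 317.25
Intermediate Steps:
j(n, F) = (5 + n)/F
(-8*(-8) + (j(2, 4)*(-17) + 1))*9 = (-8*(-8) + (((5 + 2)/4)*(-17) + 1))*9 = (64 + (((¼)*7)*(-17) + 1))*9 = (64 + ((7/4)*(-17) + 1))*9 = (64 + (-119/4 + 1))*9 = (64 - 115/4)*9 = (141/4)*9 = 1269/4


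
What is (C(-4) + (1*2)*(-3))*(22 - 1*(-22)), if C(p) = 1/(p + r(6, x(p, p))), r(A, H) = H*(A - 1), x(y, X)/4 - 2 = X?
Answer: -265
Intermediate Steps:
x(y, X) = 8 + 4*X
r(A, H) = H*(-1 + A)
C(p) = 1/(40 + 21*p) (C(p) = 1/(p + (8 + 4*p)*(-1 + 6)) = 1/(p + (8 + 4*p)*5) = 1/(p + (40 + 20*p)) = 1/(40 + 21*p))
(C(-4) + (1*2)*(-3))*(22 - 1*(-22)) = (1/(40 + 21*(-4)) + (1*2)*(-3))*(22 - 1*(-22)) = (1/(40 - 84) + 2*(-3))*(22 + 22) = (1/(-44) - 6)*44 = (-1/44 - 6)*44 = -265/44*44 = -265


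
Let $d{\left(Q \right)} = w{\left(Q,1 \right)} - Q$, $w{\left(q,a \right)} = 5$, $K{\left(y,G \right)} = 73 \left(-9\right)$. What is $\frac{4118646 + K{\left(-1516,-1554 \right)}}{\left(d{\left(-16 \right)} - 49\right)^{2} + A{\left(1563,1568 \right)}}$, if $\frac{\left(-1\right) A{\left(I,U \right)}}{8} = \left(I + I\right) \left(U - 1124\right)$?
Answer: $- \frac{4117989}{11102768} \approx -0.3709$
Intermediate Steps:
$K{\left(y,G \right)} = -657$
$d{\left(Q \right)} = 5 - Q$
$A{\left(I,U \right)} = - 16 I \left(-1124 + U\right)$ ($A{\left(I,U \right)} = - 8 \left(I + I\right) \left(U - 1124\right) = - 8 \cdot 2 I \left(-1124 + U\right) = - 16 I \left(-1124 + U\right)$)
$\frac{4118646 + K{\left(-1516,-1554 \right)}}{\left(d{\left(-16 \right)} - 49\right)^{2} + A{\left(1563,1568 \right)}} = \frac{4118646 - 657}{\left(\left(5 - -16\right) - 49\right)^{2} + 16 \cdot 1563 \left(1124 - 1568\right)} = \frac{4117989}{\left(\left(5 + 16\right) - 49\right)^{2} + 16 \cdot 1563 \left(1124 - 1568\right)} = \frac{4117989}{\left(21 - 49\right)^{2} + 16 \cdot 1563 \left(-444\right)} = \frac{4117989}{\left(-28\right)^{2} - 11103552} = \frac{4117989}{784 - 11103552} = \frac{4117989}{-11102768} = 4117989 \left(- \frac{1}{11102768}\right) = - \frac{4117989}{11102768}$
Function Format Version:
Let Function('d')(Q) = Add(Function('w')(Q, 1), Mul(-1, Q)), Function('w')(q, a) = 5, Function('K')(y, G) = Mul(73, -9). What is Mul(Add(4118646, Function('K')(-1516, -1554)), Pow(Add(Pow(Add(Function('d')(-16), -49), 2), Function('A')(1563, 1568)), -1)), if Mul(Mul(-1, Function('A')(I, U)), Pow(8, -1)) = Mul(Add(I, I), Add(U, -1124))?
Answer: Rational(-4117989, 11102768) ≈ -0.37090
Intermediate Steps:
Function('K')(y, G) = -657
Function('d')(Q) = Add(5, Mul(-1, Q))
Function('A')(I, U) = Mul(-16, I, Add(-1124, U)) (Function('A')(I, U) = Mul(-8, Mul(Add(I, I), Add(U, -1124))) = Mul(-8, Mul(Mul(2, I), Add(-1124, U))) = Mul(-8, Mul(2, I, Add(-1124, U))) = Mul(-16, I, Add(-1124, U)))
Mul(Add(4118646, Function('K')(-1516, -1554)), Pow(Add(Pow(Add(Function('d')(-16), -49), 2), Function('A')(1563, 1568)), -1)) = Mul(Add(4118646, -657), Pow(Add(Pow(Add(Add(5, Mul(-1, -16)), -49), 2), Mul(16, 1563, Add(1124, Mul(-1, 1568)))), -1)) = Mul(4117989, Pow(Add(Pow(Add(Add(5, 16), -49), 2), Mul(16, 1563, Add(1124, -1568))), -1)) = Mul(4117989, Pow(Add(Pow(Add(21, -49), 2), Mul(16, 1563, -444)), -1)) = Mul(4117989, Pow(Add(Pow(-28, 2), -11103552), -1)) = Mul(4117989, Pow(Add(784, -11103552), -1)) = Mul(4117989, Pow(-11102768, -1)) = Mul(4117989, Rational(-1, 11102768)) = Rational(-4117989, 11102768)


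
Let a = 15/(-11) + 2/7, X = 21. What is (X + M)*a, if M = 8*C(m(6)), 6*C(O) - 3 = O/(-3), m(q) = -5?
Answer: -2905/99 ≈ -29.343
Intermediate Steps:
C(O) = 1/2 - O/18 (C(O) = 1/2 + (O/(-3))/6 = 1/2 + (O*(-1/3))/6 = 1/2 + (-O/3)/6 = 1/2 - O/18)
M = 56/9 (M = 8*(1/2 - 1/18*(-5)) = 8*(1/2 + 5/18) = 8*(7/9) = 56/9 ≈ 6.2222)
a = -83/77 (a = 15*(-1/11) + 2*(1/7) = -15/11 + 2/7 = -83/77 ≈ -1.0779)
(X + M)*a = (21 + 56/9)*(-83/77) = (245/9)*(-83/77) = -2905/99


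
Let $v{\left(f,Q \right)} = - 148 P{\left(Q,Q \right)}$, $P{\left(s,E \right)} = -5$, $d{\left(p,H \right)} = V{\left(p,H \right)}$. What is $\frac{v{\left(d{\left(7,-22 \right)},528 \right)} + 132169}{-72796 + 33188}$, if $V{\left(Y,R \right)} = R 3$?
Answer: $- \frac{132909}{39608} \approx -3.3556$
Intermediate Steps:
$V{\left(Y,R \right)} = 3 R$
$d{\left(p,H \right)} = 3 H$
$v{\left(f,Q \right)} = 740$ ($v{\left(f,Q \right)} = \left(-148\right) \left(-5\right) = 740$)
$\frac{v{\left(d{\left(7,-22 \right)},528 \right)} + 132169}{-72796 + 33188} = \frac{740 + 132169}{-72796 + 33188} = \frac{132909}{-39608} = 132909 \left(- \frac{1}{39608}\right) = - \frac{132909}{39608}$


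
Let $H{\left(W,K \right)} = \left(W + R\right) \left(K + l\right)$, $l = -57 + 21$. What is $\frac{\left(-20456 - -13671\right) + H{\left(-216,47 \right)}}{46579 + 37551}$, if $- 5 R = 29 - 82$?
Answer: $- \frac{22611}{210325} \approx -0.10751$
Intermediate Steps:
$l = -36$
$R = \frac{53}{5}$ ($R = - \frac{29 - 82}{5} = \left(- \frac{1}{5}\right) \left(-53\right) = \frac{53}{5} \approx 10.6$)
$H{\left(W,K \right)} = \left(-36 + K\right) \left(\frac{53}{5} + W\right)$ ($H{\left(W,K \right)} = \left(W + \frac{53}{5}\right) \left(K - 36\right) = \left(\frac{53}{5} + W\right) \left(-36 + K\right) = \left(-36 + K\right) \left(\frac{53}{5} + W\right)$)
$\frac{\left(-20456 - -13671\right) + H{\left(-216,47 \right)}}{46579 + 37551} = \frac{\left(-20456 - -13671\right) + \left(- \frac{1908}{5} - -7776 + \frac{53}{5} \cdot 47 + 47 \left(-216\right)\right)}{46579 + 37551} = \frac{\left(-20456 + 13671\right) + \left(- \frac{1908}{5} + 7776 + \frac{2491}{5} - 10152\right)}{84130} = \left(-6785 - \frac{11297}{5}\right) \frac{1}{84130} = \left(- \frac{45222}{5}\right) \frac{1}{84130} = - \frac{22611}{210325}$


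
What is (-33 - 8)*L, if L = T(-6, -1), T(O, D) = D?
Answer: 41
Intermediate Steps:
L = -1
(-33 - 8)*L = (-33 - 8)*(-1) = -41*(-1) = 41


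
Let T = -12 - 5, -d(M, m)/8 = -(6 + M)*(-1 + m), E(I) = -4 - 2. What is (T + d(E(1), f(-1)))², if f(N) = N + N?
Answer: 289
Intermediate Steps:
E(I) = -6
f(N) = 2*N
d(M, m) = 8*(-1 + m)*(6 + M) (d(M, m) = -(-8)*(6 + M)*(-1 + m) = -(-8)*(-1 + m)*(6 + M) = 8*(-1 + m)*(6 + M))
T = -17
(T + d(E(1), f(-1)))² = (-17 + (-48 - 8*(-6) + 48*(2*(-1)) + 8*(-6)*(2*(-1))))² = (-17 + (-48 + 48 + 48*(-2) + 8*(-6)*(-2)))² = (-17 + (-48 + 48 - 96 + 96))² = (-17 + 0)² = (-17)² = 289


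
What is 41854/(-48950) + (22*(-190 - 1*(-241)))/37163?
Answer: -750249151/909564425 ≈ -0.82484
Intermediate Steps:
41854/(-48950) + (22*(-190 - 1*(-241)))/37163 = 41854*(-1/48950) + (22*(-190 + 241))*(1/37163) = -20927/24475 + (22*51)*(1/37163) = -20927/24475 + 1122*(1/37163) = -20927/24475 + 1122/37163 = -750249151/909564425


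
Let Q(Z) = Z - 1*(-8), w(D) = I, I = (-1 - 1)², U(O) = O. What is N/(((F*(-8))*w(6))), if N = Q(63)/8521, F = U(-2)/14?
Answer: 497/272672 ≈ 0.0018227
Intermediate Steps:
I = 4 (I = (-2)² = 4)
w(D) = 4
F = -⅐ (F = -2/14 = -2*1/14 = -⅐ ≈ -0.14286)
Q(Z) = 8 + Z (Q(Z) = Z + 8 = 8 + Z)
N = 71/8521 (N = (8 + 63)/8521 = 71*(1/8521) = 71/8521 ≈ 0.0083324)
N/(((F*(-8))*w(6))) = 71/(8521*((-⅐*(-8)*4))) = 71/(8521*(((8/7)*4))) = 71/(8521*(32/7)) = (71/8521)*(7/32) = 497/272672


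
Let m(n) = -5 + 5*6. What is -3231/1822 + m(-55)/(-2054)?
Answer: -1670506/935597 ≈ -1.7855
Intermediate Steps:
m(n) = 25 (m(n) = -5 + 30 = 25)
-3231/1822 + m(-55)/(-2054) = -3231/1822 + 25/(-2054) = -3231*1/1822 + 25*(-1/2054) = -3231/1822 - 25/2054 = -1670506/935597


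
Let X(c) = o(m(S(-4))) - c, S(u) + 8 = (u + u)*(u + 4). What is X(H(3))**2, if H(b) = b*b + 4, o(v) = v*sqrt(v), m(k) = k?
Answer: -343 + 416*I*sqrt(2) ≈ -343.0 + 588.31*I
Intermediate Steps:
S(u) = -8 + 2*u*(4 + u) (S(u) = -8 + (u + u)*(u + 4) = -8 + (2*u)*(4 + u) = -8 + 2*u*(4 + u))
o(v) = v**(3/2)
H(b) = 4 + b**2 (H(b) = b**2 + 4 = 4 + b**2)
X(c) = -c - 16*I*sqrt(2) (X(c) = (-8 + 2*(-4)**2 + 8*(-4))**(3/2) - c = (-8 + 2*16 - 32)**(3/2) - c = (-8 + 32 - 32)**(3/2) - c = (-8)**(3/2) - c = -16*I*sqrt(2) - c = -c - 16*I*sqrt(2))
X(H(3))**2 = (-(4 + 3**2) - 16*I*sqrt(2))**2 = (-(4 + 9) - 16*I*sqrt(2))**2 = (-1*13 - 16*I*sqrt(2))**2 = (-13 - 16*I*sqrt(2))**2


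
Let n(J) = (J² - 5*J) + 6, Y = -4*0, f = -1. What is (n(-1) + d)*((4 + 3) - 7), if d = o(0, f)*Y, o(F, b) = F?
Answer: 0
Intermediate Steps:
Y = 0
n(J) = 6 + J² - 5*J
d = 0 (d = 0*0 = 0)
(n(-1) + d)*((4 + 3) - 7) = ((6 + (-1)² - 5*(-1)) + 0)*((4 + 3) - 7) = ((6 + 1 + 5) + 0)*(7 - 7) = (12 + 0)*0 = 12*0 = 0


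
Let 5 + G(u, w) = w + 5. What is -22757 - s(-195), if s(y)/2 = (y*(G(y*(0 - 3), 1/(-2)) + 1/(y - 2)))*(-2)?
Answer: -4405519/197 ≈ -22363.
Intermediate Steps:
G(u, w) = w (G(u, w) = -5 + (w + 5) = -5 + (5 + w) = w)
s(y) = -4*y*(-½ + 1/(-2 + y)) (s(y) = 2*((y*(1/(-2) + 1/(y - 2)))*(-2)) = 2*((y*(-½ + 1/(-2 + y)))*(-2)) = 2*(-2*y*(-½ + 1/(-2 + y))) = -4*y*(-½ + 1/(-2 + y)))
-22757 - s(-195) = -22757 - 2*(-195)*(-4 - 195)/(-2 - 195) = -22757 - 2*(-195)*(-199)/(-197) = -22757 - 2*(-195)*(-1)*(-199)/197 = -22757 - 1*(-77610/197) = -22757 + 77610/197 = -4405519/197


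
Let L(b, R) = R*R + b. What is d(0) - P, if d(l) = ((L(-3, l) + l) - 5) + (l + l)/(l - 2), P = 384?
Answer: -392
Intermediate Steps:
L(b, R) = b + R² (L(b, R) = R² + b = b + R²)
d(l) = -8 + l + l² + 2*l/(-2 + l) (d(l) = (((-3 + l²) + l) - 5) + (l + l)/(l - 2) = ((-3 + l + l²) - 5) + (2*l)/(-2 + l) = (-8 + l + l²) + 2*l/(-2 + l) = -8 + l + l² + 2*l/(-2 + l))
d(0) - P = (16 + 0³ - 1*0² - 8*0)/(-2 + 0) - 1*384 = (16 + 0 - 1*0 + 0)/(-2) - 384 = -(16 + 0 + 0 + 0)/2 - 384 = -½*16 - 384 = -8 - 384 = -392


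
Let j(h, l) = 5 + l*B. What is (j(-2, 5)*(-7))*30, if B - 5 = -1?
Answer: -5250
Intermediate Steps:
B = 4 (B = 5 - 1 = 4)
j(h, l) = 5 + 4*l (j(h, l) = 5 + l*4 = 5 + 4*l)
(j(-2, 5)*(-7))*30 = ((5 + 4*5)*(-7))*30 = ((5 + 20)*(-7))*30 = (25*(-7))*30 = -175*30 = -5250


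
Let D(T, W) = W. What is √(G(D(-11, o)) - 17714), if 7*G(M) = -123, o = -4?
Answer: I*√868847/7 ≈ 133.16*I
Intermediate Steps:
G(M) = -123/7 (G(M) = (⅐)*(-123) = -123/7)
√(G(D(-11, o)) - 17714) = √(-123/7 - 17714) = √(-124121/7) = I*√868847/7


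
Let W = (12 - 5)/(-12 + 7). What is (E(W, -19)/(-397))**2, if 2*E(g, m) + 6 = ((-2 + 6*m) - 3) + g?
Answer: 99856/3940225 ≈ 0.025343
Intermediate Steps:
W = -7/5 (W = 7/(-5) = 7*(-1/5) = -7/5 ≈ -1.4000)
E(g, m) = -11/2 + g/2 + 3*m (E(g, m) = -3 + (((-2 + 6*m) - 3) + g)/2 = -3 + ((-5 + 6*m) + g)/2 = -3 + (-5 + g + 6*m)/2 = -3 + (-5/2 + g/2 + 3*m) = -11/2 + g/2 + 3*m)
(E(W, -19)/(-397))**2 = ((-11/2 + (1/2)*(-7/5) + 3*(-19))/(-397))**2 = ((-11/2 - 7/10 - 57)*(-1/397))**2 = (-316/5*(-1/397))**2 = (316/1985)**2 = 99856/3940225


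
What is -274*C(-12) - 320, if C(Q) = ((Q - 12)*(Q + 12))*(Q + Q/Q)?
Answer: -320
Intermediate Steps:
C(Q) = (1 + Q)*(-12 + Q)*(12 + Q) (C(Q) = ((-12 + Q)*(12 + Q))*(Q + 1) = ((-12 + Q)*(12 + Q))*(1 + Q) = (1 + Q)*(-12 + Q)*(12 + Q))
-274*C(-12) - 320 = -274*(-144 + (-12)² + (-12)³ - 144*(-12)) - 320 = -274*(-144 + 144 - 1728 + 1728) - 320 = -274*0 - 320 = 0 - 320 = -320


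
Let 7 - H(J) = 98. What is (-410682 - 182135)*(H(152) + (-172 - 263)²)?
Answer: -112121850478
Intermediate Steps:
H(J) = -91 (H(J) = 7 - 1*98 = 7 - 98 = -91)
(-410682 - 182135)*(H(152) + (-172 - 263)²) = (-410682 - 182135)*(-91 + (-172 - 263)²) = -592817*(-91 + (-435)²) = -592817*(-91 + 189225) = -592817*189134 = -112121850478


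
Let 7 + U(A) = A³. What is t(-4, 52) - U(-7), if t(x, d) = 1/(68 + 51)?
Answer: 41651/119 ≈ 350.01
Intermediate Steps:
U(A) = -7 + A³
t(x, d) = 1/119
t(-4, 52) - U(-7) = 1/119 - (-7 + (-7)³) = 1/119 - (-7 - 343) = 1/119 - 1*(-350) = 1/119 + 350 = 41651/119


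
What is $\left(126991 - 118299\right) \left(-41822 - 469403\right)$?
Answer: $-4443567700$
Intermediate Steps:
$\left(126991 - 118299\right) \left(-41822 - 469403\right) = 8692 \left(-511225\right) = -4443567700$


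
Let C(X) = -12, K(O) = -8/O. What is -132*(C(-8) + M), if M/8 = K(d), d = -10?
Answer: 3696/5 ≈ 739.20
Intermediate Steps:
M = 32/5 (M = 8*(-8/(-10)) = 8*(-8*(-⅒)) = 8*(⅘) = 32/5 ≈ 6.4000)
-132*(C(-8) + M) = -132*(-12 + 32/5) = -132*(-28/5) = 3696/5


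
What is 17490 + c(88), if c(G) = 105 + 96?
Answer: 17691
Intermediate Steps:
c(G) = 201
17490 + c(88) = 17490 + 201 = 17691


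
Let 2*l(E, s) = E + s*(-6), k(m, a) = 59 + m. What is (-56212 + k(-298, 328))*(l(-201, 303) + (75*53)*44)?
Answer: -19632585231/2 ≈ -9.8163e+9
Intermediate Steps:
l(E, s) = E/2 - 3*s (l(E, s) = (E + s*(-6))/2 = (E - 6*s)/2 = E/2 - 3*s)
(-56212 + k(-298, 328))*(l(-201, 303) + (75*53)*44) = (-56212 + (59 - 298))*(((½)*(-201) - 3*303) + (75*53)*44) = (-56212 - 239)*((-201/2 - 909) + 3975*44) = -56451*(-2019/2 + 174900) = -56451*347781/2 = -19632585231/2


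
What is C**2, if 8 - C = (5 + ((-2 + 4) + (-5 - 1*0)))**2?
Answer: 16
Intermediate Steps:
C = 4 (C = 8 - (5 + ((-2 + 4) + (-5 - 1*0)))**2 = 8 - (5 + (2 + (-5 + 0)))**2 = 8 - (5 + (2 - 5))**2 = 8 - (5 - 3)**2 = 8 - 1*2**2 = 8 - 1*4 = 8 - 4 = 4)
C**2 = 4**2 = 16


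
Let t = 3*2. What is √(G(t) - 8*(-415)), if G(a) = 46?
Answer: 3*√374 ≈ 58.017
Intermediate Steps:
t = 6
√(G(t) - 8*(-415)) = √(46 - 8*(-415)) = √(46 + 3320) = √3366 = 3*√374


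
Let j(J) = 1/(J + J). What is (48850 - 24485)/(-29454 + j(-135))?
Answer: -6578550/7952581 ≈ -0.82722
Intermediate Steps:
j(J) = 1/(2*J)
(48850 - 24485)/(-29454 + j(-135)) = (48850 - 24485)/(-29454 + (½)/(-135)) = 24365/(-29454 + (½)*(-1/135)) = 24365/(-29454 - 1/270) = 24365/(-7952581/270) = 24365*(-270/7952581) = -6578550/7952581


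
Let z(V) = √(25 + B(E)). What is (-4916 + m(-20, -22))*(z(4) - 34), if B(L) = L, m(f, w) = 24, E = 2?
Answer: 166328 - 14676*√3 ≈ 1.4091e+5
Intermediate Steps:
z(V) = 3*√3 (z(V) = √(25 + 2) = √27 = 3*√3)
(-4916 + m(-20, -22))*(z(4) - 34) = (-4916 + 24)*(3*√3 - 34) = -4892*(-34 + 3*√3) = 166328 - 14676*√3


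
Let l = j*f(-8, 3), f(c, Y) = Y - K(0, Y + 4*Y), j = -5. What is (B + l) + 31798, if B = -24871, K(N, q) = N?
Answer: 6912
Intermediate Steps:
f(c, Y) = Y (f(c, Y) = Y - 1*0 = Y + 0 = Y)
l = -15 (l = -5*3 = -15)
(B + l) + 31798 = (-24871 - 15) + 31798 = -24886 + 31798 = 6912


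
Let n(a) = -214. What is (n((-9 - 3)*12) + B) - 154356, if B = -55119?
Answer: -209689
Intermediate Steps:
(n((-9 - 3)*12) + B) - 154356 = (-214 - 55119) - 154356 = -55333 - 154356 = -209689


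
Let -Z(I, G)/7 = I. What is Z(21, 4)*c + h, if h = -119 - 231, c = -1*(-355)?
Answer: -52535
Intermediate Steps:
Z(I, G) = -7*I
c = 355
h = -350
Z(21, 4)*c + h = -7*21*355 - 350 = -147*355 - 350 = -52185 - 350 = -52535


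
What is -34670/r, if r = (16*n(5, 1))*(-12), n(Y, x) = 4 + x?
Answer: 3467/96 ≈ 36.115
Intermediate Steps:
r = -960 (r = (16*(4 + 1))*(-12) = (16*5)*(-12) = 80*(-12) = -960)
-34670/r = -34670/(-960) = -34670*(-1/960) = 3467/96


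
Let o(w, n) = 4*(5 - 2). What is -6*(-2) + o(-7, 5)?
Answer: 24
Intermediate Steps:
o(w, n) = 12 (o(w, n) = 4*3 = 12)
-6*(-2) + o(-7, 5) = -6*(-2) + 12 = 12 + 12 = 24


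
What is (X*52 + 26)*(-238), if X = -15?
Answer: 179452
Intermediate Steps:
(X*52 + 26)*(-238) = (-15*52 + 26)*(-238) = (-780 + 26)*(-238) = -754*(-238) = 179452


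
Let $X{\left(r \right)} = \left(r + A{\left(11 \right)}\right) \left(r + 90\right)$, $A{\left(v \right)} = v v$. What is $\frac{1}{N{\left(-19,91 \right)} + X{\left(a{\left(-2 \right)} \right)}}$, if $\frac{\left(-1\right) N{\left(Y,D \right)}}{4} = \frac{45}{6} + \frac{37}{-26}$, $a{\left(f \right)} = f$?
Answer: $\frac{13}{135820} \approx 9.5715 \cdot 10^{-5}$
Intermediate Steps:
$A{\left(v \right)} = v^{2}$
$N{\left(Y,D \right)} = - \frac{316}{13}$ ($N{\left(Y,D \right)} = - 4 \left(\frac{45}{6} + \frac{37}{-26}\right) = - 4 \left(45 \cdot \frac{1}{6} + 37 \left(- \frac{1}{26}\right)\right) = - 4 \left(\frac{15}{2} - \frac{37}{26}\right) = \left(-4\right) \frac{79}{13} = - \frac{316}{13}$)
$X{\left(r \right)} = \left(90 + r\right) \left(121 + r\right)$ ($X{\left(r \right)} = \left(r + 11^{2}\right) \left(r + 90\right) = \left(r + 121\right) \left(90 + r\right) = \left(121 + r\right) \left(90 + r\right) = \left(90 + r\right) \left(121 + r\right)$)
$\frac{1}{N{\left(-19,91 \right)} + X{\left(a{\left(-2 \right)} \right)}} = \frac{1}{- \frac{316}{13} + \left(10890 + \left(-2\right)^{2} + 211 \left(-2\right)\right)} = \frac{1}{- \frac{316}{13} + \left(10890 + 4 - 422\right)} = \frac{1}{- \frac{316}{13} + 10472} = \frac{1}{\frac{135820}{13}} = \frac{13}{135820}$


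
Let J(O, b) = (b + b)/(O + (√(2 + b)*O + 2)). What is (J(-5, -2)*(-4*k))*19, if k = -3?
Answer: 304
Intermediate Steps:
J(O, b) = 2*b/(2 + O + O*√(2 + b)) (J(O, b) = (2*b)/(O + (O*√(2 + b) + 2)) = (2*b)/(O + (2 + O*√(2 + b))) = (2*b)/(2 + O + O*√(2 + b)) = 2*b/(2 + O + O*√(2 + b)))
(J(-5, -2)*(-4*k))*19 = ((2*(-2)/(2 - 5 - 5*√(2 - 2)))*(-4*(-3)))*19 = ((2*(-2)/(2 - 5 - 5*√0))*12)*19 = ((2*(-2)/(2 - 5 - 5*0))*12)*19 = ((2*(-2)/(2 - 5 + 0))*12)*19 = ((2*(-2)/(-3))*12)*19 = ((2*(-2)*(-⅓))*12)*19 = ((4/3)*12)*19 = 16*19 = 304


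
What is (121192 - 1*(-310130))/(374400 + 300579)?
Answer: 143774/224993 ≈ 0.63902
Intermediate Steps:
(121192 - 1*(-310130))/(374400 + 300579) = (121192 + 310130)/674979 = 431322*(1/674979) = 143774/224993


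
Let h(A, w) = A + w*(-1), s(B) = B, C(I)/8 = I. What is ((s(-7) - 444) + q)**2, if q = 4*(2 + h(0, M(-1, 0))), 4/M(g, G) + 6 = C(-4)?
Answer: 70711281/361 ≈ 1.9588e+5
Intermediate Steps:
C(I) = 8*I
M(g, G) = -2/19 (M(g, G) = 4/(-6 + 8*(-4)) = 4/(-6 - 32) = 4/(-38) = 4*(-1/38) = -2/19)
h(A, w) = A - w
q = 160/19 (q = 4*(2 + (0 - 1*(-2/19))) = 4*(2 + (0 + 2/19)) = 4*(2 + 2/19) = 4*(40/19) = 160/19 ≈ 8.4211)
((s(-7) - 444) + q)**2 = ((-7 - 444) + 160/19)**2 = (-451 + 160/19)**2 = (-8409/19)**2 = 70711281/361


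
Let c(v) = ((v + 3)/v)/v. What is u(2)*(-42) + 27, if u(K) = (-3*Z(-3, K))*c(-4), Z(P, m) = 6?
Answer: -81/4 ≈ -20.250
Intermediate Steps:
c(v) = (3 + v)/v² (c(v) = ((3 + v)/v)/v = (3 + v)/v²)
u(K) = 9/8 (u(K) = (-3*6)*((3 - 4)/(-4)²) = -9*(-1)/8 = -18*(-1/16) = 9/8)
u(2)*(-42) + 27 = (9/8)*(-42) + 27 = -189/4 + 27 = -81/4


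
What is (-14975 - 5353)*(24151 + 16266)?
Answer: -821596776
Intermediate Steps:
(-14975 - 5353)*(24151 + 16266) = -20328*40417 = -821596776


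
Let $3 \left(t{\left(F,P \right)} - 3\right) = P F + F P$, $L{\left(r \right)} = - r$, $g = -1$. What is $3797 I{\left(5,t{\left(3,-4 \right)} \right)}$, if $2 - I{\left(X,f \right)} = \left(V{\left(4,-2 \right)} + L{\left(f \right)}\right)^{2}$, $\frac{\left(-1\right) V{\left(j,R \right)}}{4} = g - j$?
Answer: $-2365531$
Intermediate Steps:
$V{\left(j,R \right)} = 4 + 4 j$ ($V{\left(j,R \right)} = - 4 \left(-1 - j\right) = 4 + 4 j$)
$t{\left(F,P \right)} = 3 + \frac{2 F P}{3}$ ($t{\left(F,P \right)} = 3 + \frac{P F + F P}{3} = 3 + \frac{F P + F P}{3} = 3 + \frac{2 F P}{3}$)
$I{\left(X,f \right)} = 2 - \left(20 - f\right)^{2}$ ($I{\left(X,f \right)} = 2 - \left(\left(4 + 4 \cdot 4\right) - f\right)^{2} = 2 - \left(\left(4 + 16\right) - f\right)^{2} = 2 - \left(20 - f\right)^{2}$)
$3797 I{\left(5,t{\left(3,-4 \right)} \right)} = 3797 \left(2 - \left(-20 + \left(3 + \frac{2}{3} \cdot 3 \left(-4\right)\right)\right)^{2}\right) = 3797 \left(2 - \left(-20 + \left(3 - 8\right)\right)^{2}\right) = 3797 \left(2 - \left(-20 - 5\right)^{2}\right) = 3797 \left(2 - \left(-25\right)^{2}\right) = 3797 \left(2 - 625\right) = 3797 \left(-623\right) = -2365531$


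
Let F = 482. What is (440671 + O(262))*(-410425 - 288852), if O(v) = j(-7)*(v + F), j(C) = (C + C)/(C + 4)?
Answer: -310578984611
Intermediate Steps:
j(C) = 2*C/(4 + C) (j(C) = (2*C)/(4 + C) = 2*C/(4 + C))
O(v) = 6748/3 + 14*v/3 (O(v) = (2*(-7)/(4 - 7))*(v + 482) = (2*(-7)/(-3))*(482 + v) = (2*(-7)*(-1/3))*(482 + v) = 14*(482 + v)/3 = 6748/3 + 14*v/3)
(440671 + O(262))*(-410425 - 288852) = (440671 + (6748/3 + (14/3)*262))*(-410425 - 288852) = (440671 + (6748/3 + 3668/3))*(-699277) = (440671 + 3472)*(-699277) = 444143*(-699277) = -310578984611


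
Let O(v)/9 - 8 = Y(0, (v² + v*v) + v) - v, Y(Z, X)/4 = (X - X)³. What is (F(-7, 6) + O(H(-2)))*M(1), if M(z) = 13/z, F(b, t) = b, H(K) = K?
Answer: 1079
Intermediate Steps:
Y(Z, X) = 0 (Y(Z, X) = 4*(X - X)³ = 4*0³ = 4*0 = 0)
O(v) = 72 - 9*v (O(v) = 72 + 9*(0 - v) = 72 + 9*(-v) = 72 - 9*v)
(F(-7, 6) + O(H(-2)))*M(1) = (-7 + (72 - 9*(-2)))*(13/1) = (-7 + (72 + 18))*(13*1) = (-7 + 90)*13 = 83*13 = 1079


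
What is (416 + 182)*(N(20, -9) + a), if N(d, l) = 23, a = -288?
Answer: -158470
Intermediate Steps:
(416 + 182)*(N(20, -9) + a) = (416 + 182)*(23 - 288) = 598*(-265) = -158470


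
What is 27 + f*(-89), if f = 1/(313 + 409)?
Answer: 19405/722 ≈ 26.877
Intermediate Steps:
f = 1/722 ≈ 0.0013850
27 + f*(-89) = 27 + (1/722)*(-89) = 27 - 89/722 = 19405/722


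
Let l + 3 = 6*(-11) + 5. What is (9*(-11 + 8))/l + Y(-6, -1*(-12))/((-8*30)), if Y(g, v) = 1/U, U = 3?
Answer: 1211/2880 ≈ 0.42049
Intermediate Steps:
Y(g, v) = ⅓ (Y(g, v) = 1/3 = ⅓)
l = -64 (l = -3 + (6*(-11) + 5) = -3 + (-66 + 5) = -3 - 61 = -64)
(9*(-11 + 8))/l + Y(-6, -1*(-12))/((-8*30)) = (9*(-11 + 8))/(-64) + 1/(3*((-8*30))) = (9*(-3))*(-1/64) + (⅓)/(-240) = -27*(-1/64) + (⅓)*(-1/240) = 27/64 - 1/720 = 1211/2880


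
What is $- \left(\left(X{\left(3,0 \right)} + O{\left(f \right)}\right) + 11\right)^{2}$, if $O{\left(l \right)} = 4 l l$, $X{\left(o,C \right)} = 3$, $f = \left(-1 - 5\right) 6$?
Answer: $-27019204$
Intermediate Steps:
$f = -36$ ($f = \left(-6\right) 6 = -36$)
$O{\left(l \right)} = 4 l^{2}$
$- \left(\left(X{\left(3,0 \right)} + O{\left(f \right)}\right) + 11\right)^{2} = - \left(\left(3 + 4 \left(-36\right)^{2}\right) + 11\right)^{2} = - \left(\left(3 + 4 \cdot 1296\right) + 11\right)^{2} = - \left(\left(3 + 5184\right) + 11\right)^{2} = - \left(5187 + 11\right)^{2} = - 5198^{2} = \left(-1\right) 27019204 = -27019204$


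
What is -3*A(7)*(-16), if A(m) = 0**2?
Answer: 0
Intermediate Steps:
A(m) = 0
-3*A(7)*(-16) = -3*0*(-16) = 0*(-16) = 0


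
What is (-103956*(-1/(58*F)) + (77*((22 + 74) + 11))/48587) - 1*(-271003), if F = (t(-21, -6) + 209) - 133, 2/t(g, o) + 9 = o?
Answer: 2821966488885/10412131 ≈ 2.7103e+5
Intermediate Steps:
t(g, o) = 2/(-9 + o)
F = 1138/15 (F = (2/(-9 - 6) + 209) - 133 = (2/(-15) + 209) - 133 = (2*(-1/15) + 209) - 133 = (-2/15 + 209) - 133 = 3133/15 - 133 = 1138/15 ≈ 75.867)
(-103956*(-1/(58*F)) + (77*((22 + 74) + 11))/48587) - 1*(-271003) = (-103956/((1138/15)*(-58)) + (77*((22 + 74) + 11))/48587) - 1*(-271003) = (-103956/(-66004/15) + (77*(96 + 11))*(1/48587)) + 271003 = (-103956*(-15/66004) + (77*107)*(1/48587)) + 271003 = (389835/16501 + 8239*(1/48587)) + 271003 = (389835/16501 + 107/631) + 271003 = 247751492/10412131 + 271003 = 2821966488885/10412131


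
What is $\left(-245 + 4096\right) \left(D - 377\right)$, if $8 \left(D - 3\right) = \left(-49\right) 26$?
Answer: $- \frac{8214183}{4} \approx -2.0535 \cdot 10^{6}$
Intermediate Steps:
$D = - \frac{625}{4}$ ($D = 3 + \frac{\left(-49\right) 26}{8} = 3 + \frac{1}{8} \left(-1274\right) = 3 - \frac{637}{4} = - \frac{625}{4} \approx -156.25$)
$\left(-245 + 4096\right) \left(D - 377\right) = \left(-245 + 4096\right) \left(- \frac{625}{4} - 377\right) = 3851 \left(- \frac{2133}{4}\right) = - \frac{8214183}{4}$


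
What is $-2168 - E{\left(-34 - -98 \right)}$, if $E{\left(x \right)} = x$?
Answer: $-2232$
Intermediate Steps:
$-2168 - E{\left(-34 - -98 \right)} = -2168 - \left(-34 - -98\right) = -2168 - \left(-34 + 98\right) = -2168 - 64 = -2232$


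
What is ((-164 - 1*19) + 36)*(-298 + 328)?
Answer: -4410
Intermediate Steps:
((-164 - 1*19) + 36)*(-298 + 328) = ((-164 - 19) + 36)*30 = (-183 + 36)*30 = -147*30 = -4410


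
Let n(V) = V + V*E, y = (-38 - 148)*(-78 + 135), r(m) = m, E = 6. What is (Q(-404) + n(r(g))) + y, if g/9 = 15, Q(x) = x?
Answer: -10061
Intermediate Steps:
g = 135 (g = 9*15 = 135)
y = -10602 (y = -186*57 = -10602)
n(V) = 7*V (n(V) = V + V*6 = V + 6*V = 7*V)
(Q(-404) + n(r(g))) + y = (-404 + 7*135) - 10602 = (-404 + 945) - 10602 = 541 - 10602 = -10061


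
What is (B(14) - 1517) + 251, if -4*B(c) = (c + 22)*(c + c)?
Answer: -1518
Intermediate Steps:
B(c) = -c*(22 + c)/2 (B(c) = -(c + 22)*(c + c)/4 = -(22 + c)*2*c/4 = -c*(22 + c)/2)
(B(14) - 1517) + 251 = (-½*14*(22 + 14) - 1517) + 251 = (-½*14*36 - 1517) + 251 = (-252 - 1517) + 251 = -1769 + 251 = -1518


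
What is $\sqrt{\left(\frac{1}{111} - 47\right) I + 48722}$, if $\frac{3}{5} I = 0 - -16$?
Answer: $\frac{\sqrt{584864402}}{111} \approx 217.87$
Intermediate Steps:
$I = \frac{80}{3}$ ($I = \frac{5 \left(0 - -16\right)}{3} = \frac{5 \left(0 + 16\right)}{3} = \frac{5}{3} \cdot 16 = \frac{80}{3} \approx 26.667$)
$\sqrt{\left(\frac{1}{111} - 47\right) I + 48722} = \sqrt{\left(\frac{1}{111} - 47\right) \frac{80}{3} + 48722} = \sqrt{\left(- \frac{5216}{111}\right) \frac{80}{3} + 48722} = \sqrt{- \frac{417280}{333} + 48722} = \sqrt{\frac{15807146}{333}} = \frac{\sqrt{584864402}}{111}$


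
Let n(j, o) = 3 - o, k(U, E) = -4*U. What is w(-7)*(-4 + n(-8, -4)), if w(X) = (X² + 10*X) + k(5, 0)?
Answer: -123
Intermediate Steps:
w(X) = -20 + X² + 10*X (w(X) = (X² + 10*X) - 4*5 = (X² + 10*X) - 20 = -20 + X² + 10*X)
w(-7)*(-4 + n(-8, -4)) = (-20 + (-7)² + 10*(-7))*(-4 + (3 - 1*(-4))) = (-20 + 49 - 70)*(-4 + (3 + 4)) = -41*(-4 + 7) = -41*3 = -123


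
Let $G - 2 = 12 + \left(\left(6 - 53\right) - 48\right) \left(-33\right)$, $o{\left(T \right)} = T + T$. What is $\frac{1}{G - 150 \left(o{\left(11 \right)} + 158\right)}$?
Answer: $- \frac{1}{23851} \approx -4.1927 \cdot 10^{-5}$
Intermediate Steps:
$o{\left(T \right)} = 2 T$
$G = 3149$ ($G = 2 + \left(12 + \left(\left(6 - 53\right) - 48\right) \left(-33\right)\right) = 2 + \left(12 + \left(-47 - 48\right) \left(-33\right)\right) = 2 + \left(12 - -3135\right) = 2 + \left(12 + 3135\right) = 2 + 3147 = 3149$)
$\frac{1}{G - 150 \left(o{\left(11 \right)} + 158\right)} = \frac{1}{3149 - 150 \left(2 \cdot 11 + 158\right)} = \frac{1}{3149 - 150 \left(22 + 158\right)} = \frac{1}{3149 - 27000} = \frac{1}{-23851} = - \frac{1}{23851}$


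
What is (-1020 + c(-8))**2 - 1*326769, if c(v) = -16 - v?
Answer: 730015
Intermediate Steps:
(-1020 + c(-8))**2 - 1*326769 = (-1020 + (-16 - 1*(-8)))**2 - 1*326769 = (-1020 + (-16 + 8))**2 - 326769 = (-1020 - 8)**2 - 326769 = (-1028)**2 - 326769 = 1056784 - 326769 = 730015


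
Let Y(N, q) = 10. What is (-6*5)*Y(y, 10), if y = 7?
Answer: -300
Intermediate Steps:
(-6*5)*Y(y, 10) = -6*5*10 = -2*15*10 = -30*10 = -300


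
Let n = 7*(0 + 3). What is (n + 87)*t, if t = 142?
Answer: 15336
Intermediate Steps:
n = 21 (n = 7*3 = 21)
(n + 87)*t = (21 + 87)*142 = 108*142 = 15336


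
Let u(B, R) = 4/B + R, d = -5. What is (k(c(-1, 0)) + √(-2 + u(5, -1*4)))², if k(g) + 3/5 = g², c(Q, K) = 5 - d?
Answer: (497 + I*√130)²/25 ≈ 9875.2 + 453.33*I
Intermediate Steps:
c(Q, K) = 10 (c(Q, K) = 5 - 1*(-5) = 5 + 5 = 10)
u(B, R) = R + 4/B (u(B, R) = 4/B + R = R + 4/B)
k(g) = -⅗ + g²
(k(c(-1, 0)) + √(-2 + u(5, -1*4)))² = ((-⅗ + 10²) + √(-2 + (-1*4 + 4/5)))² = ((-⅗ + 100) + √(-2 + (-4 + 4*(⅕))))² = (497/5 + √(-2 + (-4 + ⅘)))² = (497/5 + √(-2 - 16/5))² = (497/5 + √(-26/5))² = (497/5 + I*√130/5)²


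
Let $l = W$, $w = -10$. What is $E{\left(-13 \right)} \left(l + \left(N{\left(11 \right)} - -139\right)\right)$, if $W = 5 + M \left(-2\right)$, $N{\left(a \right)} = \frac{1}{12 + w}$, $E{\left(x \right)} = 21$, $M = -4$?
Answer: $\frac{6405}{2} \approx 3202.5$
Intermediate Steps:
$N{\left(a \right)} = \frac{1}{2}$ ($N{\left(a \right)} = \frac{1}{12 - 10} = \frac{1}{2}$)
$W = 13$ ($W = 5 - -8 = 5 + 8 = 13$)
$l = 13$
$E{\left(-13 \right)} \left(l + \left(N{\left(11 \right)} - -139\right)\right) = 21 \left(13 + \left(\frac{1}{2} - -139\right)\right) = 21 \left(13 + \left(\frac{1}{2} + 139\right)\right) = 21 \left(13 + \frac{279}{2}\right) = 21 \cdot \frac{305}{2} = \frac{6405}{2}$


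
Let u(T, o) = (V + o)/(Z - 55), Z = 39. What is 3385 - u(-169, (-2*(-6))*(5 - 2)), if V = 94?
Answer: 27145/8 ≈ 3393.1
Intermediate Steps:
u(T, o) = -47/8 - o/16 (u(T, o) = (94 + o)/(39 - 55) = (94 + o)/(-16) = (94 + o)*(-1/16) = -47/8 - o/16)
3385 - u(-169, (-2*(-6))*(5 - 2)) = 3385 - (-47/8 - (-2*(-6))*(5 - 2)/16) = 3385 - (-47/8 - 3*3/4) = 3385 - (-47/8 - 1/16*36) = 3385 - (-47/8 - 9/4) = 3385 - 1*(-65/8) = 3385 + 65/8 = 27145/8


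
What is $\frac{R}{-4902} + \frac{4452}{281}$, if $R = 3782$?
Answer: $\frac{10380481}{688731} \approx 15.072$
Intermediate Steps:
$\frac{R}{-4902} + \frac{4452}{281} = \frac{3782}{-4902} + \frac{4452}{281} = 3782 \left(- \frac{1}{4902}\right) + 4452 \cdot \frac{1}{281} = - \frac{1891}{2451} + \frac{4452}{281} = \frac{10380481}{688731}$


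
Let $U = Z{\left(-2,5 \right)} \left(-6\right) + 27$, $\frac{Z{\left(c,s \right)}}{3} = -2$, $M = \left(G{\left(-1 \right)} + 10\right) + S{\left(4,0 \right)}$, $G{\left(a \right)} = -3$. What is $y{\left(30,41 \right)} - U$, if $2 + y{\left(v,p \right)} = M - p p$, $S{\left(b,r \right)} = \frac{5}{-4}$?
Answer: $- \frac{6961}{4} \approx -1740.3$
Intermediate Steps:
$S{\left(b,r \right)} = - \frac{5}{4}$ ($S{\left(b,r \right)} = 5 \left(- \frac{1}{4}\right) = - \frac{5}{4}$)
$M = \frac{23}{4}$ ($M = \left(-3 + 10\right) - \frac{5}{4} = 7 - \frac{5}{4} = \frac{23}{4} \approx 5.75$)
$Z{\left(c,s \right)} = -6$ ($Z{\left(c,s \right)} = 3 \left(-2\right) = -6$)
$U = 63$ ($U = \left(-6\right) \left(-6\right) + 27 = 36 + 27 = 63$)
$y{\left(v,p \right)} = \frac{15}{4} - p^{2}$ ($y{\left(v,p \right)} = -2 - \left(- \frac{23}{4} + p p\right) = -2 - \left(- \frac{23}{4} + p^{2}\right) = \frac{15}{4} - p^{2}$)
$y{\left(30,41 \right)} - U = \left(\frac{15}{4} - 41^{2}\right) - 63 = \left(\frac{15}{4} - 1681\right) - 63 = - \frac{6709}{4} - 63 = - \frac{6961}{4}$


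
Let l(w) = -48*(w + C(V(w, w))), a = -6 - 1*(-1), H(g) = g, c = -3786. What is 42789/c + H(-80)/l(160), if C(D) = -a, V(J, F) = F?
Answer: -1410775/124938 ≈ -11.292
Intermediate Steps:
a = -5 (a = -6 + 1 = -5)
C(D) = 5 (C(D) = -1*(-5) = 5)
l(w) = -240 - 48*w (l(w) = -48*(w + 5) = -48*(5 + w) = -240 - 48*w)
42789/c + H(-80)/l(160) = 42789/(-3786) - 80/(-240 - 48*160) = 42789*(-1/3786) - 80/(-240 - 7680) = -14263/1262 - 80/(-7920) = -14263/1262 - 80*(-1/7920) = -14263/1262 + 1/99 = -1410775/124938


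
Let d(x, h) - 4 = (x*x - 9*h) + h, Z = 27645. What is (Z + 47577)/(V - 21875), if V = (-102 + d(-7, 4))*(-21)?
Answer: -5373/1441 ≈ -3.7287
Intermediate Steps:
d(x, h) = 4 + x² - 8*h (d(x, h) = 4 + ((x*x - 9*h) + h) = 4 + ((x² - 9*h) + h) = 4 + (x² - 8*h) = 4 + x² - 8*h)
V = 1701 (V = (-102 + (4 + (-7)² - 8*4))*(-21) = (-102 + (4 + 49 - 32))*(-21) = (-102 + 21)*(-21) = -81*(-21) = 1701)
(Z + 47577)/(V - 21875) = (27645 + 47577)/(1701 - 21875) = 75222/(-20174) = 75222*(-1/20174) = -5373/1441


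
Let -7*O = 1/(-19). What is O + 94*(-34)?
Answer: -425067/133 ≈ -3196.0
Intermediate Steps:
O = 1/133 (O = -1/7/(-19) = -1/7*(-1/19) = 1/133 ≈ 0.0075188)
O + 94*(-34) = 1/133 + 94*(-34) = 1/133 - 3196 = -425067/133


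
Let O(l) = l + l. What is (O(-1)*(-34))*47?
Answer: 3196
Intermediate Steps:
O(l) = 2*l
(O(-1)*(-34))*47 = ((2*(-1))*(-34))*47 = -2*(-34)*47 = 68*47 = 3196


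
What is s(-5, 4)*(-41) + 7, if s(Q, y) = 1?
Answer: -34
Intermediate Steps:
s(-5, 4)*(-41) + 7 = 1*(-41) + 7 = -41 + 7 = -34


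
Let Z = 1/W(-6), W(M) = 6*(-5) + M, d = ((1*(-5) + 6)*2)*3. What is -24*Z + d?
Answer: 20/3 ≈ 6.6667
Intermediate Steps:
d = 6 (d = ((-5 + 6)*2)*3 = (1*2)*3 = 2*3 = 6)
W(M) = -30 + M
Z = -1/36 (Z = 1/(-30 - 6) = 1/(-36) = -1/36 ≈ -0.027778)
-24*Z + d = -24*(-1/36) + 6 = ⅔ + 6 = 20/3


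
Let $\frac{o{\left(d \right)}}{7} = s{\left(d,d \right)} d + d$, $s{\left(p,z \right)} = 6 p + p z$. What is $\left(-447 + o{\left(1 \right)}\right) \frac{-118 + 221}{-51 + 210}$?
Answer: $- \frac{40273}{159} \approx -253.29$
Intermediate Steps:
$o{\left(d \right)} = 7 d + 7 d^{2} \left(6 + d\right)$ ($o{\left(d \right)} = 7 \left(d \left(6 + d\right) d + d\right) = 7 \left(d^{2} \left(6 + d\right) + d\right) = 7 \left(d + d^{2} \left(6 + d\right)\right) = 7 d + 7 d^{2} \left(6 + d\right)$)
$\left(-447 + o{\left(1 \right)}\right) \frac{-118 + 221}{-51 + 210} = \left(-447 + 7 \cdot 1 \left(1 + 1 \left(6 + 1\right)\right)\right) \frac{-118 + 221}{-51 + 210} = \left(-447 + 7 \cdot 1 \left(1 + 1 \cdot 7\right)\right) \frac{103}{159} = \left(-447 + 7 \cdot 1 \left(1 + 7\right)\right) 103 \cdot \frac{1}{159} = \left(-447 + 7 \cdot 1 \cdot 8\right) \frac{103}{159} = \left(-447 + 56\right) \frac{103}{159} = \left(-391\right) \frac{103}{159} = - \frac{40273}{159}$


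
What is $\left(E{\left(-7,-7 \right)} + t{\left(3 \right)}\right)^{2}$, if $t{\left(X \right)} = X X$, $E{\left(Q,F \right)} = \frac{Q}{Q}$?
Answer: $100$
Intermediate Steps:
$E{\left(Q,F \right)} = 1$
$t{\left(X \right)} = X^{2}$
$\left(E{\left(-7,-7 \right)} + t{\left(3 \right)}\right)^{2} = \left(1 + 3^{2}\right)^{2} = \left(1 + 9\right)^{2} = 10^{2} = 100$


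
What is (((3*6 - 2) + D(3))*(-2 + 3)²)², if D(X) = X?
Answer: 361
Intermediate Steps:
(((3*6 - 2) + D(3))*(-2 + 3)²)² = (((3*6 - 2) + 3)*(-2 + 3)²)² = (((18 - 2) + 3)*1²)² = ((16 + 3)*1)² = (19*1)² = 19² = 361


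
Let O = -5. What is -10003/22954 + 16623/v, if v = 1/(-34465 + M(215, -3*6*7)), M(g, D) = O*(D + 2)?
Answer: -12914045164993/22954 ≈ -5.6261e+8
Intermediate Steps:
M(g, D) = -10 - 5*D (M(g, D) = -5*(D + 2) = -5*(2 + D) = -10 - 5*D)
v = -1/33845 (v = 1/(-34465 + (-10 - 5*(-3*6)*7)) = 1/(-34465 + (-10 - (-90)*7)) = 1/(-34465 + (-10 - 5*(-126))) = 1/(-34465 + (-10 + 630)) = 1/(-34465 + 620) = 1/(-33845) = -1/33845 ≈ -2.9546e-5)
-10003/22954 + 16623/v = -10003/22954 + 16623/(-1/33845) = -10003*1/22954 + 16623*(-33845) = -10003/22954 - 562605435 = -12914045164993/22954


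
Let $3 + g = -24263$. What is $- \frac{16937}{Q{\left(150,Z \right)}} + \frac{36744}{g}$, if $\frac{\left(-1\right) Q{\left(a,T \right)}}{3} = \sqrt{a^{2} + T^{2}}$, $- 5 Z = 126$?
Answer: $- \frac{18372}{12133} + \frac{84685 \sqrt{16066}}{289188} \approx 35.603$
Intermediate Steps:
$Z = - \frac{126}{5}$ ($Z = \left(- \frac{1}{5}\right) 126 = - \frac{126}{5} \approx -25.2$)
$g = -24266$ ($g = -3 - 24263 = -24266$)
$Q{\left(a,T \right)} = - 3 \sqrt{T^{2} + a^{2}}$ ($Q{\left(a,T \right)} = - 3 \sqrt{a^{2} + T^{2}} = - 3 \sqrt{T^{2} + a^{2}}$)
$- \frac{16937}{Q{\left(150,Z \right)}} + \frac{36744}{g} = - \frac{16937}{\left(-3\right) \sqrt{\left(- \frac{126}{5}\right)^{2} + 150^{2}}} + \frac{36744}{-24266} = - \frac{16937}{\left(-3\right) \sqrt{\frac{15876}{25} + 22500}} + 36744 \left(- \frac{1}{24266}\right) = - \frac{16937}{\left(-3\right) \sqrt{\frac{578376}{25}}} - \frac{18372}{12133} = - \frac{16937}{\left(-3\right) \frac{6 \sqrt{16066}}{5}} - \frac{18372}{12133} = - \frac{16937}{\left(- \frac{18}{5}\right) \sqrt{16066}} - \frac{18372}{12133} = - 16937 \left(- \frac{5 \sqrt{16066}}{289188}\right) - \frac{18372}{12133} = \frac{84685 \sqrt{16066}}{289188} - \frac{18372}{12133} = - \frac{18372}{12133} + \frac{84685 \sqrt{16066}}{289188}$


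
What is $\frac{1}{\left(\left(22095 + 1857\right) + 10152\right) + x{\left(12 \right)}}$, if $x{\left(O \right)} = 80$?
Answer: $\frac{1}{34184} \approx 2.9253 \cdot 10^{-5}$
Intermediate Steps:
$\frac{1}{\left(\left(22095 + 1857\right) + 10152\right) + x{\left(12 \right)}} = \frac{1}{\left(\left(22095 + 1857\right) + 10152\right) + 80} = \frac{1}{\left(23952 + 10152\right) + 80} = \frac{1}{34104 + 80} = \frac{1}{34184}$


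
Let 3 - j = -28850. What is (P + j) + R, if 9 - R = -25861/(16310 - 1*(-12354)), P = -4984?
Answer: 684464853/28664 ≈ 23879.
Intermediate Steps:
R = 283837/28664 (R = 9 - (-25861)/(16310 - 1*(-12354)) = 9 - (-25861)/(16310 + 12354) = 9 - (-25861)/28664 = 9 - 1*(-25861/28664) = 9 + 25861/28664 = 283837/28664 ≈ 9.9022)
j = 28853 (j = 3 - 1*(-28850) = 3 + 28850 = 28853)
(P + j) + R = (-4984 + 28853) + 283837/28664 = 23869 + 283837/28664 = 684464853/28664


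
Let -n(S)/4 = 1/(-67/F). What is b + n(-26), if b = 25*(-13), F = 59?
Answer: -21539/67 ≈ -321.48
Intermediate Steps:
n(S) = 236/67 (n(S) = -4/((-67/59)) = -4/((-67*1/59)) = -4/(-67/59) = -4*(-59/67) = 236/67)
b = -325
b + n(-26) = -325 + 236/67 = -21539/67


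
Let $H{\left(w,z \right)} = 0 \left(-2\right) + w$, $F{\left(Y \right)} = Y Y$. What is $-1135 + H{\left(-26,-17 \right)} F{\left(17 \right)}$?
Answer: $-8649$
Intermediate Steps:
$F{\left(Y \right)} = Y^{2}$
$H{\left(w,z \right)} = w$ ($H{\left(w,z \right)} = 0 + w = w$)
$-1135 + H{\left(-26,-17 \right)} F{\left(17 \right)} = -1135 - 26 \cdot 17^{2} = -1135 - 7514 = -8649$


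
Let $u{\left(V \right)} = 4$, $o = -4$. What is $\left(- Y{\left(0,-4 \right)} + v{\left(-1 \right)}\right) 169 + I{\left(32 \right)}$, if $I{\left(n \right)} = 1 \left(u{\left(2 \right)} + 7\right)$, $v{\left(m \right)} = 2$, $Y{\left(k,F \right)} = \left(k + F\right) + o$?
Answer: $1701$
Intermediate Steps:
$Y{\left(k,F \right)} = -4 + F + k$ ($Y{\left(k,F \right)} = \left(k + F\right) - 4 = \left(F + k\right) - 4 = -4 + F + k$)
$I{\left(n \right)} = 11$ ($I{\left(n \right)} = 1 \left(4 + 7\right) = 1 \cdot 11 = 11$)
$\left(- Y{\left(0,-4 \right)} + v{\left(-1 \right)}\right) 169 + I{\left(32 \right)} = \left(- (-4 - 4 + 0) + 2\right) 169 + 11 = \left(\left(-1\right) \left(-8\right) + 2\right) 169 + 11 = \left(8 + 2\right) 169 + 11 = 10 \cdot 169 + 11 = 1690 + 11 = 1701$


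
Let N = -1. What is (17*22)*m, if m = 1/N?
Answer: -374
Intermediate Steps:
m = -1 (m = 1/(-1) = -1)
(17*22)*m = (17*22)*(-1) = 374*(-1) = -374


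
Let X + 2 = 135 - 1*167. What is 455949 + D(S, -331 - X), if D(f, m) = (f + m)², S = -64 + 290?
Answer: 460990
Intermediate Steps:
X = -34 (X = -2 + (135 - 1*167) = -2 + (135 - 167) = -2 - 32 = -34)
S = 226
455949 + D(S, -331 - X) = 455949 + (226 + (-331 - 1*(-34)))² = 455949 + (226 + (-331 + 34))² = 455949 + (226 - 297)² = 455949 + (-71)² = 455949 + 5041 = 460990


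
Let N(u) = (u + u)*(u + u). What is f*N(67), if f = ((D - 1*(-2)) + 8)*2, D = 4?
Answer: 502768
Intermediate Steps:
N(u) = 4*u² (N(u) = (2*u)*(2*u) = 4*u²)
f = 28 (f = ((4 - 1*(-2)) + 8)*2 = ((4 + 2) + 8)*2 = (6 + 8)*2 = 14*2 = 28)
f*N(67) = 28*(4*67²) = 28*(4*4489) = 28*17956 = 502768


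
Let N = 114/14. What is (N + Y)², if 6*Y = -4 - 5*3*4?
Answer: 2809/441 ≈ 6.3696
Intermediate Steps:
Y = -32/3 (Y = (-4 - 5*3*4)/6 = (-4 - 15*4)/6 = (-4 - 60)/6 = (⅙)*(-64) = -32/3 ≈ -10.667)
N = 57/7 (N = 114*(1/14) = 57/7 ≈ 8.1429)
(N + Y)² = (57/7 - 32/3)² = (-53/21)² = 2809/441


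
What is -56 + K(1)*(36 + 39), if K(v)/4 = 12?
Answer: 3544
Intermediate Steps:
K(v) = 48 (K(v) = 4*12 = 48)
-56 + K(1)*(36 + 39) = -56 + 48*(36 + 39) = -56 + 48*75 = -56 + 3600 = 3544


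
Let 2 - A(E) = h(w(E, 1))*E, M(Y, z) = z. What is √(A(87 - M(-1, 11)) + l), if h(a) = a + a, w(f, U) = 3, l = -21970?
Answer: 2*I*√5606 ≈ 149.75*I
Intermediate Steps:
h(a) = 2*a
A(E) = 2 - 6*E (A(E) = 2 - 2*3*E = 2 - 6*E)
√(A(87 - M(-1, 11)) + l) = √((2 - 6*(87 - 1*11)) - 21970) = √((2 - 6*(87 - 11)) - 21970) = √((2 - 6*76) - 21970) = √((2 - 456) - 21970) = √(-454 - 21970) = √(-22424) = 2*I*√5606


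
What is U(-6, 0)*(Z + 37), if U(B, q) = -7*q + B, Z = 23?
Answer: -360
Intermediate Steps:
U(B, q) = B - 7*q
U(-6, 0)*(Z + 37) = (-6 - 7*0)*(23 + 37) = (-6 + 0)*60 = -6*60 = -360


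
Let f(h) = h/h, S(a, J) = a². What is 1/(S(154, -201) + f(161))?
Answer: 1/23717 ≈ 4.2164e-5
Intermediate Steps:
f(h) = 1
1/(S(154, -201) + f(161)) = 1/(154² + 1) = 1/(23716 + 1) = 1/23717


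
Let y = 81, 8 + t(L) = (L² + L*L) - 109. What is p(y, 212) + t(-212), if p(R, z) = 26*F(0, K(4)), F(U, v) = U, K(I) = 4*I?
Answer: 89771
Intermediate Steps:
t(L) = -117 + 2*L² (t(L) = -8 + ((L² + L*L) - 109) = -8 + ((L² + L²) - 109) = -8 + (2*L² - 109) = -8 + (-109 + 2*L²) = -117 + 2*L²)
p(R, z) = 0 (p(R, z) = 26*0 = 0)
p(y, 212) + t(-212) = 0 + (-117 + 2*(-212)²) = 0 + (-117 + 2*44944) = 0 + (-117 + 89888) = 0 + 89771 = 89771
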